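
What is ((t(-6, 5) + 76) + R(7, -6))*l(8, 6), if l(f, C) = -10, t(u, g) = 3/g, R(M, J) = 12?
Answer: -886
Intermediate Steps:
((t(-6, 5) + 76) + R(7, -6))*l(8, 6) = ((3/5 + 76) + 12)*(-10) = ((3*(⅕) + 76) + 12)*(-10) = ((⅗ + 76) + 12)*(-10) = (383/5 + 12)*(-10) = (443/5)*(-10) = -886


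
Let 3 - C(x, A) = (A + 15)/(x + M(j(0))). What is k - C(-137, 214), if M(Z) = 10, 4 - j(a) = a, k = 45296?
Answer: 5751982/127 ≈ 45291.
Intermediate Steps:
j(a) = 4 - a
C(x, A) = 3 - (15 + A)/(10 + x) (C(x, A) = 3 - (A + 15)/(x + 10) = 3 - (15 + A)/(10 + x))
k - C(-137, 214) = 45296 - (15 - 1*214 + 3*(-137))/(10 - 137) = 45296 - (15 - 214 - 411)/(-127) = 45296 - (-1)*(-610)/127 = 45296 - 1*610/127 = 45296 - 610/127 = 5751982/127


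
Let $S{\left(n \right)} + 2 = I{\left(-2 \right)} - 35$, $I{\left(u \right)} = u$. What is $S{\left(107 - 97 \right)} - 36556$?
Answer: $-36595$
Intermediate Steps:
$S{\left(n \right)} = -39$ ($S{\left(n \right)} = -2 - 37 = -39$)
$S{\left(107 - 97 \right)} - 36556 = -39 - 36556 = -36595$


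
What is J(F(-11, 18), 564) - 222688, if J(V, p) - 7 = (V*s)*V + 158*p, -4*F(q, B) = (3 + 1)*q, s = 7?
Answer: -132722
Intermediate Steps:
F(q, B) = -q (F(q, B) = -(3 + 1)*q/4 = -q)
J(V, p) = 7 + 7*V**2 + 158*p (J(V, p) = 7 + ((V*7)*V + 158*p) = 7 + ((7*V)*V + 158*p) = 7 + (7*V**2 + 158*p) = 7 + 7*V**2 + 158*p)
J(F(-11, 18), 564) - 222688 = (7 + 7*(-1*(-11))**2 + 158*564) - 222688 = (7 + 7*11**2 + 89112) - 222688 = (7 + 7*121 + 89112) - 222688 = (7 + 847 + 89112) - 222688 = 89966 - 222688 = -132722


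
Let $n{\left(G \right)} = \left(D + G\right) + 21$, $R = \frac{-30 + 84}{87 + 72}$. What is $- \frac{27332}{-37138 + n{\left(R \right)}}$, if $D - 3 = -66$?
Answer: $\frac{724298}{985261} \approx 0.73513$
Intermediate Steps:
$D = -63$ ($D = 3 - 66 = -63$)
$R = \frac{18}{53}$ ($R = \frac{54}{159} = 54 \cdot \frac{1}{159} = \frac{18}{53} \approx 0.33962$)
$n{\left(G \right)} = -42 + G$ ($n{\left(G \right)} = \left(-63 + G\right) + 21 = -42 + G$)
$- \frac{27332}{-37138 + n{\left(R \right)}} = - \frac{27332}{-37138 + \left(-42 + \frac{18}{53}\right)} = - \frac{27332}{-37138 - \frac{2208}{53}} = - \frac{27332}{- \frac{1970522}{53}} = \left(-27332\right) \left(- \frac{53}{1970522}\right) = \frac{724298}{985261}$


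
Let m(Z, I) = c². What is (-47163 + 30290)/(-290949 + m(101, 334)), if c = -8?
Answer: 16873/290885 ≈ 0.058006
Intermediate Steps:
m(Z, I) = 64 (m(Z, I) = (-8)² = 64)
(-47163 + 30290)/(-290949 + m(101, 334)) = (-47163 + 30290)/(-290949 + 64) = -16873/(-290885) = -16873*(-1/290885) = 16873/290885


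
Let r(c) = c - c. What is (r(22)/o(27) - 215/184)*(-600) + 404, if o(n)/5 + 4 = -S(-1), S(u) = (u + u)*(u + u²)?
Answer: 25417/23 ≈ 1105.1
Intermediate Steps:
S(u) = 2*u*(u + u²) (S(u) = (2*u)*(u + u²) = 2*u*(u + u²))
r(c) = 0
o(n) = -20 (o(n) = -20 + 5*(-2*(-1)²*(1 - 1)) = -20 + 5*(-2*0) = -20 + 5*(-1*0) = -20 + 5*0 = -20 + 0 = -20)
(r(22)/o(27) - 215/184)*(-600) + 404 = (0/(-20) - 215/184)*(-600) + 404 = (0*(-1/20) - 215*1/184)*(-600) + 404 = (0 - 215/184)*(-600) + 404 = -215/184*(-600) + 404 = 16125/23 + 404 = 25417/23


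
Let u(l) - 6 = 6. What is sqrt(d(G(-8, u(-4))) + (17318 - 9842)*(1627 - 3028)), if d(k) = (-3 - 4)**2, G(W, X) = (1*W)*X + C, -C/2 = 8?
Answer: I*sqrt(10473827) ≈ 3236.3*I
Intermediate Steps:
C = -16 (C = -2*8 = -16)
u(l) = 12 (u(l) = 6 + 6 = 12)
G(W, X) = -16 + W*X (G(W, X) = (1*W)*X - 16 = W*X - 16 = -16 + W*X)
d(k) = 49 (d(k) = (-7)**2 = 49)
sqrt(d(G(-8, u(-4))) + (17318 - 9842)*(1627 - 3028)) = sqrt(49 + (17318 - 9842)*(1627 - 3028)) = sqrt(49 + 7476*(-1401)) = sqrt(49 - 10473876) = sqrt(-10473827) = I*sqrt(10473827)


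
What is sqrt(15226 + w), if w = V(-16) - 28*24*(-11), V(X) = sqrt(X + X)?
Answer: sqrt(22618 + 4*I*sqrt(2)) ≈ 150.39 + 0.019*I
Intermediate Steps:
V(X) = sqrt(2)*sqrt(X) (V(X) = sqrt(2*X) = sqrt(2)*sqrt(X))
w = 7392 + 4*I*sqrt(2) (w = sqrt(2)*sqrt(-16) - 28*24*(-11) = sqrt(2)*(4*I) - 672*(-11) = 4*I*sqrt(2) - 1*(-7392) = 4*I*sqrt(2) + 7392 = 7392 + 4*I*sqrt(2) ≈ 7392.0 + 5.6569*I)
sqrt(15226 + w) = sqrt(15226 + (7392 + 4*I*sqrt(2))) = sqrt(22618 + 4*I*sqrt(2))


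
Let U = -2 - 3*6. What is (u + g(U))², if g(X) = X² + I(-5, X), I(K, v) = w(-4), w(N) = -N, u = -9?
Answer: 156025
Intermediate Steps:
I(K, v) = 4 (I(K, v) = -1*(-4) = 4)
U = -20 (U = -2 - 18 = -20)
g(X) = 4 + X² (g(X) = X² + 4 = 4 + X²)
(u + g(U))² = (-9 + (4 + (-20)²))² = (-9 + (4 + 400))² = (-9 + 404)² = 395² = 156025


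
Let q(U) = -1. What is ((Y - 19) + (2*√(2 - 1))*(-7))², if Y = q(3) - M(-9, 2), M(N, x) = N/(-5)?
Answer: 32041/25 ≈ 1281.6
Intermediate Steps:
M(N, x) = -N/5 (M(N, x) = N*(-⅕) = -N/5)
Y = -14/5 (Y = -1 - (-1)*(-9)/5 = -1 - 1*9/5 = -1 - 9/5 = -14/5 ≈ -2.8000)
((Y - 19) + (2*√(2 - 1))*(-7))² = ((-14/5 - 19) + (2*√(2 - 1))*(-7))² = (-109/5 + (2*√1)*(-7))² = (-109/5 + (2*1)*(-7))² = (-109/5 + 2*(-7))² = (-109/5 - 14)² = (-179/5)² = 32041/25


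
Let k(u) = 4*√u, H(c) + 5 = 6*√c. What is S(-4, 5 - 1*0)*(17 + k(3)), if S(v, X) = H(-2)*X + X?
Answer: 10*(-2 + 3*I*√2)*(17 + 4*√3) ≈ -478.56 + 1015.2*I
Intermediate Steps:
H(c) = -5 + 6*√c
S(v, X) = X + X*(-5 + 6*I*√2) (S(v, X) = (-5 + 6*√(-2))*X + X = (-5 + 6*(I*√2))*X + X = (-5 + 6*I*√2)*X + X = X*(-5 + 6*I*√2) + X = X + X*(-5 + 6*I*√2))
S(-4, 5 - 1*0)*(17 + k(3)) = (2*(5 - 1*0)*(-2 + 3*I*√2))*(17 + 4*√3) = (2*(5 + 0)*(-2 + 3*I*√2))*(17 + 4*√3) = (2*5*(-2 + 3*I*√2))*(17 + 4*√3) = (-20 + 30*I*√2)*(17 + 4*√3)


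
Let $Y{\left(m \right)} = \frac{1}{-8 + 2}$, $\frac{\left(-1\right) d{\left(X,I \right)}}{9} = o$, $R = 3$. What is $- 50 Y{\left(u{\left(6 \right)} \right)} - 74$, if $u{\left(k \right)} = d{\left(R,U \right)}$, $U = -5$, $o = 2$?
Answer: $- \frac{197}{3} \approx -65.667$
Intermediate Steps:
$d{\left(X,I \right)} = -18$ ($d{\left(X,I \right)} = \left(-9\right) 2 = -18$)
$u{\left(k \right)} = -18$
$Y{\left(m \right)} = - \frac{1}{6}$ ($Y{\left(m \right)} = \frac{1}{-6} = - \frac{1}{6}$)
$- 50 Y{\left(u{\left(6 \right)} \right)} - 74 = \left(-50\right) \left(- \frac{1}{6}\right) - 74 = \frac{25}{3} - 74 = - \frac{197}{3}$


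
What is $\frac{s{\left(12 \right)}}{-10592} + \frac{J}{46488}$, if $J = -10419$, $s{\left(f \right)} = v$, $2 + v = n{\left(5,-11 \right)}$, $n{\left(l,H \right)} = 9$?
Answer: $- \frac{4611811}{20516704} \approx -0.22478$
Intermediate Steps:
$v = 7$ ($v = -2 + 9 = 7$)
$s{\left(f \right)} = 7$
$\frac{s{\left(12 \right)}}{-10592} + \frac{J}{46488} = \frac{7}{-10592} - \frac{10419}{46488} = 7 \left(- \frac{1}{10592}\right) - \frac{3473}{15496} = - \frac{7}{10592} - \frac{3473}{15496} = - \frac{4611811}{20516704}$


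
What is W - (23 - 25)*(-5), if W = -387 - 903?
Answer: -1300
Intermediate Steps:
W = -1290
W - (23 - 25)*(-5) = -1290 - (23 - 25)*(-5) = -1290 - (-2)*(-5) = -1290 - 1*10 = -1290 - 10 = -1300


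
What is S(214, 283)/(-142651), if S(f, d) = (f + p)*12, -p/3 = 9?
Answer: -2244/142651 ≈ -0.015731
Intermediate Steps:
p = -27 (p = -3*9 = -27)
S(f, d) = -324 + 12*f (S(f, d) = (f - 27)*12 = (-27 + f)*12 = -324 + 12*f)
S(214, 283)/(-142651) = (-324 + 12*214)/(-142651) = (-324 + 2568)*(-1/142651) = 2244*(-1/142651) = -2244/142651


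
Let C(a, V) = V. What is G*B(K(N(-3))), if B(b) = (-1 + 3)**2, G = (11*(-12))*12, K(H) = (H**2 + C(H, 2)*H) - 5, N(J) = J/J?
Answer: -6336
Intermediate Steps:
N(J) = 1
K(H) = -5 + H**2 + 2*H (K(H) = (H**2 + 2*H) - 5 = -5 + H**2 + 2*H)
G = -1584 (G = -132*12 = -1584)
B(b) = 4 (B(b) = 2**2 = 4)
G*B(K(N(-3))) = -1584*4 = -6336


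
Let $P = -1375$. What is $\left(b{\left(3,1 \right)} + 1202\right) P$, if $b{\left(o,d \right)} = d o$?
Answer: $-1656875$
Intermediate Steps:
$\left(b{\left(3,1 \right)} + 1202\right) P = \left(1 \cdot 3 + 1202\right) \left(-1375\right) = \left(3 + 1202\right) \left(-1375\right) = 1205 \left(-1375\right) = -1656875$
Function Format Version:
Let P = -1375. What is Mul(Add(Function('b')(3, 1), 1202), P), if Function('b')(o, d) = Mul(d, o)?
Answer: -1656875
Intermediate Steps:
Mul(Add(Function('b')(3, 1), 1202), P) = Mul(Add(Mul(1, 3), 1202), -1375) = Mul(Add(3, 1202), -1375) = Mul(1205, -1375) = -1656875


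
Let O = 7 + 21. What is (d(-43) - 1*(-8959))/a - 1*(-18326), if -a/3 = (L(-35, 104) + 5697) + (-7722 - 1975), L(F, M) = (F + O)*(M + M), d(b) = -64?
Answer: 99989621/5456 ≈ 18327.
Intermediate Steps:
O = 28
L(F, M) = 2*M*(28 + F) (L(F, M) = (F + 28)*(M + M) = (28 + F)*(2*M) = 2*M*(28 + F))
a = 16368 (a = -3*((2*104*(28 - 35) + 5697) + (-7722 - 1975)) = -3*((2*104*(-7) + 5697) - 9697) = -3*((-1456 + 5697) - 9697) = -3*(4241 - 9697) = -3*(-5456) = 16368)
(d(-43) - 1*(-8959))/a - 1*(-18326) = (-64 - 1*(-8959))/16368 - 1*(-18326) = (-64 + 8959)*(1/16368) + 18326 = 8895*(1/16368) + 18326 = 2965/5456 + 18326 = 99989621/5456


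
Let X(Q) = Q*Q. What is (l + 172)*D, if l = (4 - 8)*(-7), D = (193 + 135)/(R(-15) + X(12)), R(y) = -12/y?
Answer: 82000/181 ≈ 453.04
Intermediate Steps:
X(Q) = Q**2
D = 410/181 (D = (193 + 135)/(-12/(-15) + 12**2) = 328/(-12*(-1/15) + 144) = 328/(4/5 + 144) = 328/(724/5) = 328*(5/724) = 410/181 ≈ 2.2652)
l = 28 (l = -4*(-7) = 28)
(l + 172)*D = (28 + 172)*(410/181) = 200*(410/181) = 82000/181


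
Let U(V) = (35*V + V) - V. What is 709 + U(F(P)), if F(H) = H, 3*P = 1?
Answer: 2162/3 ≈ 720.67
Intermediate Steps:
P = ⅓ (P = (⅓)*1 = ⅓ ≈ 0.33333)
U(V) = 35*V (U(V) = 36*V - V = 35*V)
709 + U(F(P)) = 709 + 35*(⅓) = 709 + 35/3 = 2162/3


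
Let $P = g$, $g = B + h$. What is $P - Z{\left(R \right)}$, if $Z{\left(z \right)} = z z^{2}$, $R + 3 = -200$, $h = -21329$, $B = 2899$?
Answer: $8346997$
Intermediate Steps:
$R = -203$ ($R = -3 - 200 = -203$)
$g = -18430$ ($g = 2899 - 21329 = -18430$)
$Z{\left(z \right)} = z^{3}$
$P = -18430$
$P - Z{\left(R \right)} = -18430 - \left(-203\right)^{3} = -18430 - -8365427 = -18430 + 8365427 = 8346997$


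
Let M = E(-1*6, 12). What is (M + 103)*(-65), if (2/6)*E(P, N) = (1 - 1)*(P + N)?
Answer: -6695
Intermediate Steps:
E(P, N) = 0 (E(P, N) = 3*((1 - 1)*(P + N)) = 3*(0*(N + P)) = 3*0 = 0)
M = 0
(M + 103)*(-65) = (0 + 103)*(-65) = 103*(-65) = -6695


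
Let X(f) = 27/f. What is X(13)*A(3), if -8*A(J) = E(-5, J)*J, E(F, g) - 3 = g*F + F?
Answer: 1377/104 ≈ 13.240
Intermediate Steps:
E(F, g) = 3 + F + F*g (E(F, g) = 3 + (g*F + F) = 3 + (F*g + F) = 3 + (F + F*g) = 3 + F + F*g)
A(J) = -J*(-2 - 5*J)/8 (A(J) = -(3 - 5 - 5*J)*J/8 = -(-2 - 5*J)*J/8 = -J*(-2 - 5*J)/8)
X(13)*A(3) = (27/13)*((⅛)*3*(2 + 5*3)) = (27*(1/13))*((⅛)*3*(2 + 15)) = 27*((⅛)*3*17)/13 = (27/13)*(51/8) = 1377/104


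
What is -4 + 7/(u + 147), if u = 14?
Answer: -91/23 ≈ -3.9565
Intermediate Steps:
-4 + 7/(u + 147) = -4 + 7/(14 + 147) = -4 + 7/161 = -4 + (1/161)*7 = -4 + 1/23 = -91/23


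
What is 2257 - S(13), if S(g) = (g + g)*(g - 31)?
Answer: 2725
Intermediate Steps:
S(g) = 2*g*(-31 + g) (S(g) = (2*g)*(-31 + g) = 2*g*(-31 + g))
2257 - S(13) = 2257 - 2*13*(-31 + 13) = 2257 - 2*13*(-18) = 2257 - 1*(-468) = 2257 + 468 = 2725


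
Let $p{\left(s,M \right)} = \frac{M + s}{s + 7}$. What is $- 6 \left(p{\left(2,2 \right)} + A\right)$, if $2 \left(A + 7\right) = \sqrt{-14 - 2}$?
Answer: $\frac{118}{3} - 12 i \approx 39.333 - 12.0 i$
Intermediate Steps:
$A = -7 + 2 i$ ($A = -7 + \frac{\sqrt{-14 - 2}}{2} = -7 + \frac{\sqrt{-16}}{2} = -7 + \frac{4 i}{2} = -7 + 2 i \approx -7.0 + 2.0 i$)
$p{\left(s,M \right)} = \frac{M + s}{7 + s}$
$- 6 \left(p{\left(2,2 \right)} + A\right) = - 6 \left(\frac{2 + 2}{7 + 2} - \left(7 - 2 i\right)\right) = - 6 \left(\frac{1}{9} \cdot 4 - \left(7 - 2 i\right)\right) = - 6 \left(\frac{4}{9} - \left(7 - 2 i\right)\right) = - 6 \left(- \frac{59}{9} + 2 i\right) = \frac{118}{3} - 12 i$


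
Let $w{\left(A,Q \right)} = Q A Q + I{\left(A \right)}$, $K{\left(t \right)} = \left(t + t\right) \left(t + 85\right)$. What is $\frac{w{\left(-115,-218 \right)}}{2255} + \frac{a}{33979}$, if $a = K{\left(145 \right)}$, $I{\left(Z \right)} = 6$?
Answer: $- \frac{1533499646}{633245} \approx -2421.7$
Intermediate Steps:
$K{\left(t \right)} = 2 t \left(85 + t\right)$
$w{\left(A,Q \right)} = 6 + A Q^{2}$ ($w{\left(A,Q \right)} = Q A Q + 6 = A Q Q + 6 = A Q^{2} + 6 = 6 + A Q^{2}$)
$a = 66700$ ($a = 2 \cdot 145 \left(85 + 145\right) = 2 \cdot 145 \cdot 230 = 66700$)
$\frac{w{\left(-115,-218 \right)}}{2255} + \frac{a}{33979} = \frac{6 - 115 \left(-218\right)^{2}}{2255} + \frac{66700}{33979} = \left(6 - 5465260\right) \frac{1}{2255} + 66700 \cdot \frac{1}{33979} = \left(6 - 5465260\right) \frac{1}{2255} + \frac{66700}{33979} = \left(-5465254\right) \frac{1}{2255} + \frac{66700}{33979} = - \frac{5465254}{2255} + \frac{66700}{33979} = - \frac{1533499646}{633245}$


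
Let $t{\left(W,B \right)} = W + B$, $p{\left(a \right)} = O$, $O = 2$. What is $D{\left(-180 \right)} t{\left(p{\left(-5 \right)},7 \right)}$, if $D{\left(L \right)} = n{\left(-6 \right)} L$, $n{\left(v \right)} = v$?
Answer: $9720$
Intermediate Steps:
$p{\left(a \right)} = 2$
$D{\left(L \right)} = - 6 L$
$t{\left(W,B \right)} = B + W$
$D{\left(-180 \right)} t{\left(p{\left(-5 \right)},7 \right)} = \left(-6\right) \left(-180\right) \left(7 + 2\right) = 1080 \cdot 9 = 9720$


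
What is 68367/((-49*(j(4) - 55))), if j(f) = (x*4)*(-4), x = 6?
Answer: 68367/7399 ≈ 9.2400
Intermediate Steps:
j(f) = -96 (j(f) = (6*4)*(-4) = 24*(-4) = -96)
68367/((-49*(j(4) - 55))) = 68367/((-49*(-96 - 55))) = 68367/((-49*(-151))) = 68367/7399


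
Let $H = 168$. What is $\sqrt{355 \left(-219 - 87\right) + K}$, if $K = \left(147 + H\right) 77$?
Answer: $75 i \sqrt{15} \approx 290.47 i$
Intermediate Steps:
$K = 24255$ ($K = \left(147 + 168\right) 77 = 315 \cdot 77 = 24255$)
$\sqrt{355 \left(-219 - 87\right) + K} = \sqrt{355 \left(-219 - 87\right) + 24255} = \sqrt{355 \left(-306\right) + 24255} = \sqrt{-108630 + 24255} = \sqrt{-84375} = 75 i \sqrt{15}$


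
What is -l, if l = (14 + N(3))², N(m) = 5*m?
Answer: -841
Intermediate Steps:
l = 841 (l = (14 + 5*3)² = (14 + 15)² = 29² = 841)
-l = -1*841 = -841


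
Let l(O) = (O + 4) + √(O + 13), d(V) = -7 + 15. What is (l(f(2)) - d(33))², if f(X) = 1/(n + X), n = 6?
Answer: 1801/64 - 31*√210/16 ≈ 0.063583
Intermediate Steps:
f(X) = 1/(6 + X)
d(V) = 8
l(O) = 4 + O + √(13 + O) (l(O) = (4 + O) + √(13 + O) = 4 + O + √(13 + O))
(l(f(2)) - d(33))² = ((4 + 1/(6 + 2) + √(13 + 1/(6 + 2))) - 1*8)² = ((4 + 1/8 + √(13 + 1/8)) - 8)² = ((4 + ⅛ + √(13 + ⅛)) - 8)² = ((4 + ⅛ + √(105/8)) - 8)² = ((4 + ⅛ + √210/4) - 8)² = ((33/8 + √210/4) - 8)² = (-31/8 + √210/4)²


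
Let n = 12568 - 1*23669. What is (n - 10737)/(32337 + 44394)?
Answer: -21838/76731 ≈ -0.28460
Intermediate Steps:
n = -11101 (n = 12568 - 23669 = -11101)
(n - 10737)/(32337 + 44394) = (-11101 - 10737)/(32337 + 44394) = -21838/76731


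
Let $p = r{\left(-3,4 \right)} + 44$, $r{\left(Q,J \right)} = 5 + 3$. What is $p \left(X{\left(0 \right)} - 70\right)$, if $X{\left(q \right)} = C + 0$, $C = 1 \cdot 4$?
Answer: $-3432$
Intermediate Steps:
$C = 4$
$r{\left(Q,J \right)} = 8$
$X{\left(q \right)} = 4$ ($X{\left(q \right)} = 4 + 0 = 4$)
$p = 52$ ($p = 8 + 44 = 52$)
$p \left(X{\left(0 \right)} - 70\right) = 52 \left(4 - 70\right) = 52 \left(-66\right) = -3432$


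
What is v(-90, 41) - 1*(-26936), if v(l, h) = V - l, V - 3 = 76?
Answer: 27105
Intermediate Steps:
V = 79 (V = 3 + 76 = 79)
v(l, h) = 79 - l
v(-90, 41) - 1*(-26936) = (79 - 1*(-90)) - 1*(-26936) = (79 + 90) + 26936 = 169 + 26936 = 27105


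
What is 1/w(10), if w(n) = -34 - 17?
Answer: -1/51 ≈ -0.019608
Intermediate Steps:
w(n) = -51
1/w(10) = 1/(-51) = -1/51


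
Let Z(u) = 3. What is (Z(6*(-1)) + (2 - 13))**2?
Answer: 64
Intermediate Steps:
(Z(6*(-1)) + (2 - 13))**2 = (3 + (2 - 13))**2 = (3 - 11)**2 = (-8)**2 = 64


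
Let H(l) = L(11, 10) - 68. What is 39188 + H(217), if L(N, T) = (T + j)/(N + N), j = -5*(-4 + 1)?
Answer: 860665/22 ≈ 39121.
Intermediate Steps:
j = 15 (j = -5*(-3) = 15)
L(N, T) = (15 + T)/(2*N) (L(N, T) = (T + 15)/(N + N) = (15 + T)/((2*N)) = (15 + T)*(1/(2*N)) = (15 + T)/(2*N))
H(l) = -1471/22 (H(l) = (½)*(15 + 10)/11 - 68 = (½)*(1/11)*25 - 68 = 25/22 - 68 = -1471/22)
39188 + H(217) = 39188 - 1471/22 = 860665/22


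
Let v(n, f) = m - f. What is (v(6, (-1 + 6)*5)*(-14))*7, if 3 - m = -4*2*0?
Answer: 2156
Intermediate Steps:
m = 3 (m = 3 - (-4*2)*0 = 3 - (-8)*0 = 3 - 1*0 = 3 + 0 = 3)
v(n, f) = 3 - f
(v(6, (-1 + 6)*5)*(-14))*7 = ((3 - (-1 + 6)*5)*(-14))*7 = ((3 - 5*5)*(-14))*7 = ((3 - 1*25)*(-14))*7 = ((3 - 25)*(-14))*7 = -22*(-14)*7 = 308*7 = 2156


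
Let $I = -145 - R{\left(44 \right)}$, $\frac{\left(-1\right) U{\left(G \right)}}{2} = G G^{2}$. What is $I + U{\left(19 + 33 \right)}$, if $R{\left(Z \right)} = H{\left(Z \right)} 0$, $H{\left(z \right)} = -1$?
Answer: $-281361$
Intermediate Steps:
$U{\left(G \right)} = - 2 G^{3}$ ($U{\left(G \right)} = - 2 G G^{2} = - 2 G^{3}$)
$R{\left(Z \right)} = 0$ ($R{\left(Z \right)} = \left(-1\right) 0 = 0$)
$I = -145$ ($I = -145 - 0 = -145 + 0 = -145$)
$I + U{\left(19 + 33 \right)} = -145 - 2 \left(19 + 33\right)^{3} = -145 - 2 \cdot 52^{3} = -145 - 281216 = -281361$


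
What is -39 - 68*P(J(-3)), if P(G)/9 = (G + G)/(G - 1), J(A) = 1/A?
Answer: -345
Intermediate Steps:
J(A) = 1/A
P(G) = 18*G/(-1 + G) (P(G) = 9*((G + G)/(G - 1)) = 9*((2*G)/(-1 + G)) = 9*(2*G/(-1 + G)) = 18*G/(-1 + G))
-39 - 68*P(J(-3)) = -39 - 1224/((-3)*(-1 + 1/(-3))) = -39 - 1224*(-1)/(3*(-1 - ⅓)) = -39 - 1224*(-1)/(3*(-4/3)) = -39 - 1224*(-1)*(-3)/(3*4) = -39 - 68*9/2 = -39 - 306 = -345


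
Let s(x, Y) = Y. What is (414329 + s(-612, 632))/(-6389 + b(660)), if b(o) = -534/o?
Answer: -45645710/702879 ≈ -64.941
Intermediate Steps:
(414329 + s(-612, 632))/(-6389 + b(660)) = (414329 + 632)/(-6389 - 534/660) = 414961/(-6389 - 534*1/660) = 414961/(-6389 - 89/110) = 414961/(-702879/110) = 414961*(-110/702879) = -45645710/702879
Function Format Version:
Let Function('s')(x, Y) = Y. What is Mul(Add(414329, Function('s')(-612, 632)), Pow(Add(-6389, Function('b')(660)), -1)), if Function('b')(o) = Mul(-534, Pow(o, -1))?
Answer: Rational(-45645710, 702879) ≈ -64.941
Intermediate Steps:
Mul(Add(414329, Function('s')(-612, 632)), Pow(Add(-6389, Function('b')(660)), -1)) = Mul(Add(414329, 632), Pow(Add(-6389, Mul(-534, Pow(660, -1))), -1)) = Mul(414961, Pow(Add(-6389, Mul(-534, Rational(1, 660))), -1)) = Mul(414961, Pow(Add(-6389, Rational(-89, 110)), -1)) = Mul(414961, Pow(Rational(-702879, 110), -1)) = Mul(414961, Rational(-110, 702879)) = Rational(-45645710, 702879)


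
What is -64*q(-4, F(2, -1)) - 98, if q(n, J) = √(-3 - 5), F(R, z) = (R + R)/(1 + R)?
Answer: -98 - 128*I*√2 ≈ -98.0 - 181.02*I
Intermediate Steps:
F(R, z) = 2*R/(1 + R) (F(R, z) = (2*R)/(1 + R) = 2*R/(1 + R))
q(n, J) = 2*I*√2 (q(n, J) = √(-8) = 2*I*√2)
-64*q(-4, F(2, -1)) - 98 = -128*I*√2 - 98 = -98 - 128*I*√2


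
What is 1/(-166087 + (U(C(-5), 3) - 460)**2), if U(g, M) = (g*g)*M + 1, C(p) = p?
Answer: -1/18631 ≈ -5.3674e-5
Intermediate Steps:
U(g, M) = 1 + M*g**2 (U(g, M) = g**2*M + 1 = M*g**2 + 1 = 1 + M*g**2)
1/(-166087 + (U(C(-5), 3) - 460)**2) = 1/(-166087 + ((1 + 3*(-5)**2) - 460)**2) = 1/(-166087 + ((1 + 3*25) - 460)**2) = 1/(-166087 + ((1 + 75) - 460)**2) = 1/(-166087 + (76 - 460)**2) = 1/(-166087 + (-384)**2) = 1/(-166087 + 147456) = 1/(-18631) = -1/18631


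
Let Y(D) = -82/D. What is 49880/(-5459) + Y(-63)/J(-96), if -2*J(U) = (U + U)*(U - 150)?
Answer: -905028179/99048096 ≈ -9.1373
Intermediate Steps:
J(U) = -U*(-150 + U) (J(U) = -(U + U)*(U - 150)/2 = -2*U*(-150 + U)/2 = -U*(-150 + U))
49880/(-5459) + Y(-63)/J(-96) = 49880/(-5459) + (-82/(-63))/((-96*(150 - 1*(-96)))) = 49880*(-1/5459) + (-82*(-1/63))/((-96*(150 + 96))) = -49880/5459 + 82/(63*((-96*246))) = -49880/5459 + (82/63)/(-23616) = -49880/5459 + (82/63)*(-1/23616) = -49880/5459 - 1/18144 = -905028179/99048096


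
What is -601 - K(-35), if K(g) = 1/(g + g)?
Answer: -42069/70 ≈ -600.99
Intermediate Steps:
K(g) = 1/(2*g)
-601 - K(-35) = -601 - 1/(2*(-35)) = -601 - (-1)/(2*35) = -601 - 1*(-1/70) = -601 + 1/70 = -42069/70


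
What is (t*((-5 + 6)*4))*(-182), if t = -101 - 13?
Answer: 82992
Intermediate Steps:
t = -114
(t*((-5 + 6)*4))*(-182) = -114*(-5 + 6)*4*(-182) = -114*4*(-182) = -456*(-182) = 82992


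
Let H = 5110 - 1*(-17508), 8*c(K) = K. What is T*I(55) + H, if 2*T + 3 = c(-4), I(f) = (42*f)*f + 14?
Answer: -199744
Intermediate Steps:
c(K) = K/8
I(f) = 14 + 42*f² (I(f) = 42*f² + 14 = 14 + 42*f²)
T = -7/4 (T = -3/2 + ((⅛)*(-4))/2 = -3/2 + (½)*(-½) = -3/2 - ¼ = -7/4 ≈ -1.7500)
H = 22618 (H = 5110 + 17508 = 22618)
T*I(55) + H = -7*(14 + 42*55²)/4 + 22618 = -7*(14 + 42*3025)/4 + 22618 = -7*(14 + 127050)/4 + 22618 = -7/4*127064 + 22618 = -222362 + 22618 = -199744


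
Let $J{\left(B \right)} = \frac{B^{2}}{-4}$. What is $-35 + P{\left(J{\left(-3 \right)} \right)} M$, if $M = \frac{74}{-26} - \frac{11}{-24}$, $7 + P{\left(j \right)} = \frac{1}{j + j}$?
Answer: $- \frac{3835}{216} \approx -17.755$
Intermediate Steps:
$J{\left(B \right)} = - \frac{B^{2}}{4}$
$P{\left(j \right)} = -7 + \frac{1}{2 j}$ ($P{\left(j \right)} = -7 + \frac{1}{j + j} = -7 + \frac{1}{2 j}$)
$M = - \frac{745}{312}$ ($M = 74 \left(- \frac{1}{26}\right) - - \frac{11}{24} = - \frac{37}{13} + \frac{11}{24} = - \frac{745}{312} \approx -2.3878$)
$-35 + P{\left(J{\left(-3 \right)} \right)} M = -35 + \left(-7 + \frac{1}{2 \left(- \frac{\left(-3\right)^{2}}{4}\right)}\right) \left(- \frac{745}{312}\right) = -35 + \left(-7 + \frac{1}{2 \left(\left(- \frac{1}{4}\right) 9\right)}\right) \left(- \frac{745}{312}\right) = -35 + \left(-7 + \frac{1}{2 \left(- \frac{9}{4}\right)}\right) \left(- \frac{745}{312}\right) = -35 + \left(-7 + \frac{1}{2} \left(- \frac{4}{9}\right)\right) \left(- \frac{745}{312}\right) = -35 + \left(-7 - \frac{2}{9}\right) \left(- \frac{745}{312}\right) = -35 - - \frac{3725}{216} = -35 + \frac{3725}{216} = - \frac{3835}{216}$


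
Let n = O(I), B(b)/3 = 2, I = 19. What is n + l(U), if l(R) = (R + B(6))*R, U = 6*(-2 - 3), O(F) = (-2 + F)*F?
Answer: 1043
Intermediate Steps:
O(F) = F*(-2 + F)
B(b) = 6 (B(b) = 3*2 = 6)
U = -30 (U = 6*(-5) = -30)
n = 323 (n = 19*(-2 + 19) = 19*17 = 323)
l(R) = R*(6 + R) (l(R) = (R + 6)*R = (6 + R)*R = R*(6 + R))
n + l(U) = 323 - 30*(6 - 30) = 323 - 30*(-24) = 323 + 720 = 1043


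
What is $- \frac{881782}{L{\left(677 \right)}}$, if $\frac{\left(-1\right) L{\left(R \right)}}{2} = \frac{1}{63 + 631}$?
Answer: $305978354$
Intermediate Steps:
$L{\left(R \right)} = - \frac{1}{347}$ ($L{\left(R \right)} = - \frac{2}{63 + 631} = - \frac{2}{694} = \left(-2\right) \frac{1}{694} = - \frac{1}{347}$)
$- \frac{881782}{L{\left(677 \right)}} = - \frac{881782}{- \frac{1}{347}} = \left(-881782\right) \left(-347\right) = 305978354$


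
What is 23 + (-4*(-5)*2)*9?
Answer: 383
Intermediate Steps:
23 + (-4*(-5)*2)*9 = 23 + (20*2)*9 = 23 + 40*9 = 23 + 360 = 383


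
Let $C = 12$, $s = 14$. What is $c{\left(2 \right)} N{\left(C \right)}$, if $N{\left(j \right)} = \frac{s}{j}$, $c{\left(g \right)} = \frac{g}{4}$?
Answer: $\frac{7}{12} \approx 0.58333$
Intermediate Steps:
$c{\left(g \right)} = \frac{g}{4}$ ($c{\left(g \right)} = g \frac{1}{4} = \frac{g}{4}$)
$N{\left(j \right)} = \frac{14}{j}$
$c{\left(2 \right)} N{\left(C \right)} = \frac{1}{4} \cdot 2 \cdot \frac{14}{12} = \frac{14 \cdot \frac{1}{12}}{2} = \frac{1}{2} \cdot \frac{7}{6} = \frac{7}{12}$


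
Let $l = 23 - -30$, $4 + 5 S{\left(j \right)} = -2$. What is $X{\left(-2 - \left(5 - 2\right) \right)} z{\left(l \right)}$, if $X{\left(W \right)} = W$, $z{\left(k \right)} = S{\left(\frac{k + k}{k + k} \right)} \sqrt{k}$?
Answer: $6 \sqrt{53} \approx 43.681$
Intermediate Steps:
$S{\left(j \right)} = - \frac{6}{5}$ ($S{\left(j \right)} = - \frac{4}{5} + \frac{1}{5} \left(-2\right) = - \frac{4}{5} - \frac{2}{5} = - \frac{6}{5}$)
$l = 53$ ($l = 23 + 30 = 53$)
$z{\left(k \right)} = - \frac{6 \sqrt{k}}{5}$
$X{\left(-2 - \left(5 - 2\right) \right)} z{\left(l \right)} = \left(-2 - \left(5 - 2\right)\right) \left(- \frac{6 \sqrt{53}}{5}\right) = \left(-2 - 3\right) \left(- \frac{6 \sqrt{53}}{5}\right) = - 5 \left(- \frac{6 \sqrt{53}}{5}\right) = 6 \sqrt{53}$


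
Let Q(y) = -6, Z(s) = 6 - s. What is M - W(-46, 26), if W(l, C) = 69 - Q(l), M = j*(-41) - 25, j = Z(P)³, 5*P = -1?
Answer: -1233931/125 ≈ -9871.5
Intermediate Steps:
P = -⅕ (P = (⅕)*(-1) = -⅕ ≈ -0.20000)
j = 29791/125 (j = (6 - 1*(-⅕))³ = (6 + ⅕)³ = (31/5)³ = 29791/125 ≈ 238.33)
M = -1224556/125 (M = (29791/125)*(-41) - 25 = -1221431/125 - 25 = -1224556/125 ≈ -9796.5)
W(l, C) = 75 (W(l, C) = 69 - 1*(-6) = 69 + 6 = 75)
M - W(-46, 26) = -1224556/125 - 1*75 = -1224556/125 - 75 = -1233931/125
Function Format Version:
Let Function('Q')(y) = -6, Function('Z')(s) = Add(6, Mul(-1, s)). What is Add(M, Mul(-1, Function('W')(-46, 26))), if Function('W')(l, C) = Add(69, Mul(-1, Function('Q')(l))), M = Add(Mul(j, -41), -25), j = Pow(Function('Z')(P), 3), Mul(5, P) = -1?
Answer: Rational(-1233931, 125) ≈ -9871.5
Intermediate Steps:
P = Rational(-1, 5) (P = Mul(Rational(1, 5), -1) = Rational(-1, 5) ≈ -0.20000)
j = Rational(29791, 125) (j = Pow(Add(6, Mul(-1, Rational(-1, 5))), 3) = Pow(Add(6, Rational(1, 5)), 3) = Pow(Rational(31, 5), 3) = Rational(29791, 125) ≈ 238.33)
M = Rational(-1224556, 125) (M = Add(Mul(Rational(29791, 125), -41), -25) = Add(Rational(-1221431, 125), -25) = Rational(-1224556, 125) ≈ -9796.5)
Function('W')(l, C) = 75 (Function('W')(l, C) = Add(69, Mul(-1, -6)) = Add(69, 6) = 75)
Add(M, Mul(-1, Function('W')(-46, 26))) = Add(Rational(-1224556, 125), Mul(-1, 75)) = Add(Rational(-1224556, 125), -75) = Rational(-1233931, 125)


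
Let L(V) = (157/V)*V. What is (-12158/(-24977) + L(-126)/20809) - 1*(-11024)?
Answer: 5729941153643/519746393 ≈ 11025.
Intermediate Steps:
L(V) = 157
(-12158/(-24977) + L(-126)/20809) - 1*(-11024) = (-12158/(-24977) + 157/20809) - 1*(-11024) = (-12158*(-1/24977) + 157*(1/20809)) + 11024 = (12158/24977 + 157/20809) + 11024 = 256917211/519746393 + 11024 = 5729941153643/519746393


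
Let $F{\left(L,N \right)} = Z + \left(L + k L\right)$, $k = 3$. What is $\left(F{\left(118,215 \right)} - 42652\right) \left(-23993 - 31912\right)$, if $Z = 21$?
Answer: $2356898895$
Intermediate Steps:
$F{\left(L,N \right)} = 21 + 4 L$ ($F{\left(L,N \right)} = 21 + \left(L + 3 L\right) = 21 + 4 L$)
$\left(F{\left(118,215 \right)} - 42652\right) \left(-23993 - 31912\right) = \left(\left(21 + 4 \cdot 118\right) - 42652\right) \left(-23993 - 31912\right) = \left(\left(21 + 472\right) - 42652\right) \left(-55905\right) = \left(493 - 42652\right) \left(-55905\right) = \left(-42159\right) \left(-55905\right) = 2356898895$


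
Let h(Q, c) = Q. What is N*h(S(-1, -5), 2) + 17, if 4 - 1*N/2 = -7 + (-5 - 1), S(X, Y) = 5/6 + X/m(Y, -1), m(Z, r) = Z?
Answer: 782/15 ≈ 52.133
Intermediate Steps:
S(X, Y) = 5/6 + X/Y
N = 34 (N = 8 - 2*(-7 + (-5 - 1)) = 8 - 2*(-7 - 6) = 8 - 2*(-13) = 8 + 26 = 34)
N*h(S(-1, -5), 2) + 17 = 34*(5/6 - 1/(-5)) + 17 = 34*(5/6 - 1*(-1/5)) + 17 = 34*(5/6 + 1/5) + 17 = 34*(31/30) + 17 = 527/15 + 17 = 782/15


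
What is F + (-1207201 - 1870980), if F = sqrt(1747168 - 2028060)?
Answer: -3078181 + 2*I*sqrt(70223) ≈ -3.0782e+6 + 529.99*I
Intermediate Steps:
F = 2*I*sqrt(70223) (F = sqrt(-280892) = 2*I*sqrt(70223) ≈ 529.99*I)
F + (-1207201 - 1870980) = 2*I*sqrt(70223) + (-1207201 - 1870980) = 2*I*sqrt(70223) - 3078181 = -3078181 + 2*I*sqrt(70223)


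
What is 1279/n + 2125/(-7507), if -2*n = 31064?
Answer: -42606953/116598724 ≈ -0.36542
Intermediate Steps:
n = -15532 (n = -1/2*31064 = -15532)
1279/n + 2125/(-7507) = 1279/(-15532) + 2125/(-7507) = 1279*(-1/15532) + 2125*(-1/7507) = -1279/15532 - 2125/7507 = -42606953/116598724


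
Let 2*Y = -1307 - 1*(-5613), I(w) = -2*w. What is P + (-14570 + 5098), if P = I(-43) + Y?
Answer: -7233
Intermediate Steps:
Y = 2153 (Y = (-1307 - 1*(-5613))/2 = (-1307 + 5613)/2 = (½)*4306 = 2153)
P = 2239 (P = -2*(-43) + 2153 = 86 + 2153 = 2239)
P + (-14570 + 5098) = 2239 + (-14570 + 5098) = 2239 - 9472 = -7233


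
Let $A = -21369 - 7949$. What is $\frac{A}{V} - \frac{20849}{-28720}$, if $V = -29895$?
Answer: $\frac{293058763}{171716880} \approx 1.7066$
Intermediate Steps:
$A = -29318$
$\frac{A}{V} - \frac{20849}{-28720} = - \frac{29318}{-29895} - \frac{20849}{-28720} = \left(-29318\right) \left(- \frac{1}{29895}\right) - - \frac{20849}{28720} = \frac{29318}{29895} + \frac{20849}{28720} = \frac{293058763}{171716880}$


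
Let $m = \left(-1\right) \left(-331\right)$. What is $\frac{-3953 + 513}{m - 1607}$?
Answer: $\frac{860}{319} \approx 2.6959$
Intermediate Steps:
$m = 331$
$\frac{-3953 + 513}{m - 1607} = \frac{-3953 + 513}{331 - 1607} = - \frac{3440}{-1276} = \left(-3440\right) \left(- \frac{1}{1276}\right) = \frac{860}{319}$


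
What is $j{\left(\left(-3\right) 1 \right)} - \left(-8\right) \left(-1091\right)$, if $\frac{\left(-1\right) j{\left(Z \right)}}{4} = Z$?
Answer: $-8716$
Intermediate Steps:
$j{\left(Z \right)} = - 4 Z$
$j{\left(\left(-3\right) 1 \right)} - \left(-8\right) \left(-1091\right) = - 4 \left(\left(-3\right) 1\right) - \left(-8\right) \left(-1091\right) = \left(-4\right) \left(-3\right) - 8728 = 12 - 8728 = -8716$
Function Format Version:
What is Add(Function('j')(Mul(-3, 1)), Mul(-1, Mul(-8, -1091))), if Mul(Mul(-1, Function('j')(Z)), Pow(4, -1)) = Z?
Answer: -8716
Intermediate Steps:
Function('j')(Z) = Mul(-4, Z)
Add(Function('j')(Mul(-3, 1)), Mul(-1, Mul(-8, -1091))) = Add(Mul(-4, Mul(-3, 1)), Mul(-1, Mul(-8, -1091))) = Add(Mul(-4, -3), Mul(-1, 8728)) = Add(12, -8728) = -8716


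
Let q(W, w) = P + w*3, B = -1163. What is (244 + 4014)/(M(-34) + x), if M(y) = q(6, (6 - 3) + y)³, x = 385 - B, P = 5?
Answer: -2129/339962 ≈ -0.0062625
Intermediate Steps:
x = 1548 (x = 385 - 1*(-1163) = 385 + 1163 = 1548)
q(W, w) = 5 + 3*w (q(W, w) = 5 + w*3 = 5 + 3*w)
M(y) = (14 + 3*y)³ (M(y) = (5 + 3*((6 - 3) + y))³ = (5 + 3*(3 + y))³ = (5 + (9 + 3*y))³ = (14 + 3*y)³)
(244 + 4014)/(M(-34) + x) = (244 + 4014)/((14 + 3*(-34))³ + 1548) = 4258/((14 - 102)³ + 1548) = 4258/((-88)³ + 1548) = 4258/(-681472 + 1548) = 4258/(-679924) = 4258*(-1/679924) = -2129/339962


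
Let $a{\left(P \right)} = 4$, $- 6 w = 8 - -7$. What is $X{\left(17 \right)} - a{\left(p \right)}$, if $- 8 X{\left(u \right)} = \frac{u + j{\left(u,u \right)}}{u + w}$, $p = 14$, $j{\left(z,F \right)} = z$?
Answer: $- \frac{249}{58} \approx -4.2931$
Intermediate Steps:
$w = - \frac{5}{2}$ ($w = - \frac{8 - -7}{6} = - \frac{8 + 7}{6} = \left(- \frac{1}{6}\right) 15 = - \frac{5}{2} \approx -2.5$)
$X{\left(u \right)} = - \frac{u}{4 \left(- \frac{5}{2} + u\right)}$ ($X{\left(u \right)} = - \frac{\left(u + u\right) \frac{1}{u - \frac{5}{2}}}{8} = - \frac{2 u \frac{1}{- \frac{5}{2} + u}}{8} = - \frac{u}{4 \left(- \frac{5}{2} + u\right)}$)
$X{\left(17 \right)} - a{\left(p \right)} = \left(-1\right) 17 \frac{1}{-10 + 4 \cdot 17} - 4 = \left(-1\right) 17 \frac{1}{-10 + 68} - 4 = \left(-1\right) 17 \cdot \frac{1}{58} - 4 = - \frac{17}{58} - 4 = - \frac{249}{58}$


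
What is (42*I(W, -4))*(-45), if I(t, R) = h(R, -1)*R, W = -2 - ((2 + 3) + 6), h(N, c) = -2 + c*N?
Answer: 15120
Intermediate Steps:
h(N, c) = -2 + N*c
W = -13 (W = -2 - (5 + 6) = -2 - 1*11 = -2 - 11 = -13)
I(t, R) = R*(-2 - R) (I(t, R) = (-2 + R*(-1))*R = (-2 - R)*R = R*(-2 - R))
(42*I(W, -4))*(-45) = (42*(-4*(-2 - 1*(-4))))*(-45) = (42*(-4*(-2 + 4)))*(-45) = (42*(-4*2))*(-45) = (42*(-8))*(-45) = -336*(-45) = 15120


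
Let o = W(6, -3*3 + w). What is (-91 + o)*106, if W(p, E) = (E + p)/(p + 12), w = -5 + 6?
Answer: -86920/9 ≈ -9657.8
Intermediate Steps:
w = 1
W(p, E) = (E + p)/(12 + p)
o = -⅑ (o = ((-3*3 + 1) + 6)/(12 + 6) = ((-9 + 1) + 6)/18 = (-8 + 6)/18 = (1/18)*(-2) = -⅑ ≈ -0.11111)
(-91 + o)*106 = (-91 - ⅑)*106 = -820/9*106 = -86920/9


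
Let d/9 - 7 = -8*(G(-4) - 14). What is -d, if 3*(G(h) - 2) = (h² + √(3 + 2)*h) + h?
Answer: -639 - 96*√5 ≈ -853.66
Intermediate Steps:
G(h) = 2 + h/3 + h²/3 + h*√5/3 (G(h) = 2 + ((h² + √(3 + 2)*h) + h)/3 = 2 + ((h² + √5*h) + h)/3 = 2 + ((h² + h*√5) + h)/3 = 2 + (h + h² + h*√5)/3 = 2 + (h/3 + h²/3 + h*√5/3) = 2 + h/3 + h²/3 + h*√5/3)
d = 639 + 96*√5 (d = 63 + 9*(-8*((2 + (⅓)*(-4) + (⅓)*(-4)² + (⅓)*(-4)*√5) - 14)) = 63 + 9*(-8*((2 - 4/3 + (⅓)*16 - 4*√5/3) - 14)) = 63 + 9*(-8*((2 - 4/3 + 16/3 - 4*√5/3) - 14)) = 63 + 9*(-8*((6 - 4*√5/3) - 14)) = 63 + 9*(-8*(-8 - 4*√5/3)) = 63 + 9*(64 + 32*√5/3) = 63 + (576 + 96*√5) = 639 + 96*√5 ≈ 853.66)
-d = -(639 + 96*√5) = -639 - 96*√5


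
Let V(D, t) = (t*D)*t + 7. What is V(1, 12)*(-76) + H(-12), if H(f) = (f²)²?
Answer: 9260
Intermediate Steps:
V(D, t) = 7 + D*t² (V(D, t) = (D*t)*t + 7 = D*t² + 7 = 7 + D*t²)
H(f) = f⁴
V(1, 12)*(-76) + H(-12) = (7 + 1*12²)*(-76) + (-12)⁴ = (7 + 1*144)*(-76) + 20736 = (7 + 144)*(-76) + 20736 = 151*(-76) + 20736 = -11476 + 20736 = 9260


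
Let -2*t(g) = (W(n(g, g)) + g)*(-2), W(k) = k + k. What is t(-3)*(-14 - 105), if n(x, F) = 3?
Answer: -357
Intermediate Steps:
W(k) = 2*k
t(g) = 6 + g (t(g) = -(2*3 + g)*(-2)/2 = -(6 + g)*(-2)/2 = -(-12 - 2*g)/2 = 6 + g)
t(-3)*(-14 - 105) = (6 - 3)*(-14 - 105) = 3*(-119) = -357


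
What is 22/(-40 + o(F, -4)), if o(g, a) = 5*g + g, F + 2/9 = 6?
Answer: -33/8 ≈ -4.1250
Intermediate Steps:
F = 52/9 (F = -2/9 + 6 = 52/9 ≈ 5.7778)
o(g, a) = 6*g
22/(-40 + o(F, -4)) = 22/(-40 + 6*(52/9)) = 22/(-40 + 104/3) = 22/(-16/3) = -3/16*22 = -33/8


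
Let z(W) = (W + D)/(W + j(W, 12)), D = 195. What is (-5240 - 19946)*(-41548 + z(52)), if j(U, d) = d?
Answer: 33482583225/32 ≈ 1.0463e+9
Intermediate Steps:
z(W) = (195 + W)/(12 + W) (z(W) = (W + 195)/(W + 12) = (195 + W)/(12 + W))
(-5240 - 19946)*(-41548 + z(52)) = (-5240 - 19946)*(-41548 + (195 + 52)/(12 + 52)) = -25186*(-41548 + 247/64) = -25186*(-2658825/64) = 33482583225/32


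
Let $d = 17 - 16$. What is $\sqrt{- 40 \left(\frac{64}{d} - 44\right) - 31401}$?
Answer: $i \sqrt{32201} \approx 179.45 i$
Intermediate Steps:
$d = 1$
$\sqrt{- 40 \left(\frac{64}{d} - 44\right) - 31401} = \sqrt{- 40 \left(\frac{64}{1} - 44\right) - 31401} = \sqrt{- 40 \left(64 \cdot 1 - 44\right) - 31401} = \sqrt{- 40 \left(64 - 44\right) - 31401} = \sqrt{\left(-40\right) 20 - 31401} = \sqrt{-800 - 31401} = \sqrt{-32201} = i \sqrt{32201}$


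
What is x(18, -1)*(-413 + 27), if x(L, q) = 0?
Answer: 0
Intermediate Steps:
x(18, -1)*(-413 + 27) = 0*(-413 + 27) = 0*(-386) = 0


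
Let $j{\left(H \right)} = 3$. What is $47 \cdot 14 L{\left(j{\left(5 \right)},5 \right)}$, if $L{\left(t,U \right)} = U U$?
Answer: $16450$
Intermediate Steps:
$L{\left(t,U \right)} = U^{2}$
$47 \cdot 14 L{\left(j{\left(5 \right)},5 \right)} = 47 \cdot 14 \cdot 5^{2} = 658 \cdot 25 = 16450$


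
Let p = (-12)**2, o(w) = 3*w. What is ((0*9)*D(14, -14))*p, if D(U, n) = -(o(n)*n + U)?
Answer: 0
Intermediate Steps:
p = 144
D(U, n) = -U - 3*n**2 (D(U, n) = -((3*n)*n + U) = -(3*n**2 + U) = -(U + 3*n**2) = -U - 3*n**2)
((0*9)*D(14, -14))*p = ((0*9)*(-1*14 - 3*(-14)**2))*144 = (0*(-14 - 3*196))*144 = (0*(-14 - 588))*144 = (0*(-602))*144 = 0*144 = 0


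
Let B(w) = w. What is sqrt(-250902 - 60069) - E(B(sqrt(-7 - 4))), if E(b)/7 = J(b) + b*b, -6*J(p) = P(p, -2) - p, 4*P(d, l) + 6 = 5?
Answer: 1841/24 + I*sqrt(310971) - 7*I*sqrt(11)/6 ≈ 76.708 + 553.78*I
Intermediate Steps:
P(d, l) = -1/4 (P(d, l) = -3/2 + (1/4)*5 = -3/2 + 5/4 = -1/4)
J(p) = 1/24 + p/6 (J(p) = -(-1/4 - p)/6 = 1/24 + p/6)
E(b) = 7/24 + 7*b**2 + 7*b/6 (E(b) = 7*((1/24 + b/6) + b*b) = 7*((1/24 + b/6) + b**2) = 7*(1/24 + b**2 + b/6) = 7/24 + 7*b**2 + 7*b/6)
sqrt(-250902 - 60069) - E(B(sqrt(-7 - 4))) = sqrt(-250902 - 60069) - (7/24 + 7*(sqrt(-7 - 4))**2 + 7*sqrt(-7 - 4)/6) = sqrt(-310971) - (7/24 + 7*(sqrt(-11))**2 + 7*sqrt(-11)/6) = I*sqrt(310971) - (7/24 + 7*(I*sqrt(11))**2 + 7*(I*sqrt(11))/6) = I*sqrt(310971) - (7/24 + 7*(-11) + 7*I*sqrt(11)/6) = I*sqrt(310971) - (7/24 - 77 + 7*I*sqrt(11)/6) = I*sqrt(310971) - (-1841/24 + 7*I*sqrt(11)/6) = I*sqrt(310971) + (1841/24 - 7*I*sqrt(11)/6) = 1841/24 + I*sqrt(310971) - 7*I*sqrt(11)/6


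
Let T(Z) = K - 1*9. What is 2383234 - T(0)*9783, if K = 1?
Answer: 2461498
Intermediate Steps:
T(Z) = -8 (T(Z) = 1 - 1*9 = 1 - 9 = -8)
2383234 - T(0)*9783 = 2383234 - (-8)*9783 = 2383234 - 1*(-78264) = 2383234 + 78264 = 2461498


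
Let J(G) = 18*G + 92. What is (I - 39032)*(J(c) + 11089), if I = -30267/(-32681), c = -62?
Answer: -1167150690375/2971 ≈ -3.9285e+8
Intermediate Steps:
I = 30267/32681 (I = -30267*(-1/32681) = 30267/32681 ≈ 0.92613)
J(G) = 92 + 18*G
(I - 39032)*(J(c) + 11089) = (30267/32681 - 39032)*((92 + 18*(-62)) + 11089) = -1275574525*((92 - 1116) + 11089)/32681 = -1275574525*(-1024 + 11089)/32681 = -1275574525/32681*10065 = -1167150690375/2971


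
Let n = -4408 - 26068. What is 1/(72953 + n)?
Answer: 1/42477 ≈ 2.3542e-5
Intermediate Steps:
n = -30476
1/(72953 + n) = 1/(72953 - 30476) = 1/42477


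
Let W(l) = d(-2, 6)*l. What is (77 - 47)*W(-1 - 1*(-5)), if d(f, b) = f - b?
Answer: -960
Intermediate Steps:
W(l) = -8*l (W(l) = (-2 - 1*6)*l = (-2 - 6)*l = -8*l)
(77 - 47)*W(-1 - 1*(-5)) = (77 - 47)*(-8*(-1 - 1*(-5))) = 30*(-8*(-1 + 5)) = 30*(-8*4) = 30*(-32) = -960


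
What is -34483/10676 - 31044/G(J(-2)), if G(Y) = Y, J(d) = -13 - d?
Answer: 331046431/117436 ≈ 2819.0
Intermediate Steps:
-34483/10676 - 31044/G(J(-2)) = -34483/10676 - 31044/(-13 - 1*(-2)) = -34483*1/10676 - 31044/(-13 + 2) = -34483/10676 - 31044/(-11) = -34483/10676 - 31044*(-1/11) = -34483/10676 + 31044/11 = 331046431/117436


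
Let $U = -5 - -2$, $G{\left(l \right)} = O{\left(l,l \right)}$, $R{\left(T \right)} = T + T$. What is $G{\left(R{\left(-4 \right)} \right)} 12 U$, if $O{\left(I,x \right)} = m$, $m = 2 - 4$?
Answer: $72$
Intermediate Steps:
$R{\left(T \right)} = 2 T$
$m = -2$
$O{\left(I,x \right)} = -2$
$G{\left(l \right)} = -2$
$U = -3$ ($U = -5 + 2 = -3$)
$G{\left(R{\left(-4 \right)} \right)} 12 U = \left(-2\right) 12 \left(-3\right) = \left(-24\right) \left(-3\right) = 72$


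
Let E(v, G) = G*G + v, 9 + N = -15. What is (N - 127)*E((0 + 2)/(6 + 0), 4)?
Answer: -7399/3 ≈ -2466.3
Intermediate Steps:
N = -24 (N = -9 - 15 = -24)
E(v, G) = v + G² (E(v, G) = G² + v = v + G²)
(N - 127)*E((0 + 2)/(6 + 0), 4) = (-24 - 127)*((0 + 2)/(6 + 0) + 4²) = -151*(2/6 + 16) = -151*(2*(⅙) + 16) = -151*(⅓ + 16) = -151*49/3 = -7399/3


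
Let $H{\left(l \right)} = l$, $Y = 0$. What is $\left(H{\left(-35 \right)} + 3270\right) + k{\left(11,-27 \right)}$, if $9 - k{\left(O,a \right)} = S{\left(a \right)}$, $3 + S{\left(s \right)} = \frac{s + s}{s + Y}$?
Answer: $3245$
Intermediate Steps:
$S{\left(s \right)} = -1$ ($S{\left(s \right)} = -3 + \frac{s + s}{s + 0} = -3 + \frac{2 s}{s} = -3 + 2 = -1$)
$k{\left(O,a \right)} = 10$ ($k{\left(O,a \right)} = 9 - -1 = 9 + 1 = 10$)
$\left(H{\left(-35 \right)} + 3270\right) + k{\left(11,-27 \right)} = \left(-35 + 3270\right) + 10 = 3235 + 10 = 3245$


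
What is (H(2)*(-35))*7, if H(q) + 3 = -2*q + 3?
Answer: 980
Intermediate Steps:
H(q) = -2*q (H(q) = -3 + (-2*q + 3) = -3 + (3 - 2*q) = -2*q)
(H(2)*(-35))*7 = (-2*2*(-35))*7 = -4*(-35)*7 = 140*7 = 980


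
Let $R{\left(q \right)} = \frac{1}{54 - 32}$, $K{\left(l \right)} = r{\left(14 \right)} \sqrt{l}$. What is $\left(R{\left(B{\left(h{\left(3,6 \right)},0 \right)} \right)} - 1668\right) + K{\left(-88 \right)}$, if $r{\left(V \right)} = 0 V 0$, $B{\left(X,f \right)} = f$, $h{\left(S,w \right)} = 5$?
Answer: $- \frac{36695}{22} \approx -1668.0$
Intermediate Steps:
$r{\left(V \right)} = 0$ ($r{\left(V \right)} = 0 \cdot 0 = 0$)
$K{\left(l \right)} = 0$ ($K{\left(l \right)} = 0 \sqrt{l} = 0$)
$R{\left(q \right)} = \frac{1}{22}$
$\left(R{\left(B{\left(h{\left(3,6 \right)},0 \right)} \right)} - 1668\right) + K{\left(-88 \right)} = \left(\frac{1}{22} - 1668\right) + 0 = - \frac{36695}{22} + 0 = - \frac{36695}{22}$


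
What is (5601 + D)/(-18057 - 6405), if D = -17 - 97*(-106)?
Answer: -7933/12231 ≈ -0.64860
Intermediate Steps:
D = 10265 (D = -17 + 10282 = 10265)
(5601 + D)/(-18057 - 6405) = (5601 + 10265)/(-18057 - 6405) = 15866/(-24462) = 15866*(-1/24462) = -7933/12231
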